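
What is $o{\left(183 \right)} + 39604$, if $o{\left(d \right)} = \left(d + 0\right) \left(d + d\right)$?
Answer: $106582$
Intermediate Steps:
$o{\left(d \right)} = 2 d^{2}$ ($o{\left(d \right)} = d 2 d = 2 d^{2}$)
$o{\left(183 \right)} + 39604 = 2 \cdot 183^{2} + 39604 = 2 \cdot 33489 + 39604 = 66978 + 39604 = 106582$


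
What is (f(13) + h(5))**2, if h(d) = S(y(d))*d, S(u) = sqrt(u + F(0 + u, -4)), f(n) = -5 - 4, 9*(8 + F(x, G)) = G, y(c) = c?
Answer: (27 - 5*I*sqrt(31))**2/9 ≈ -5.1111 - 167.03*I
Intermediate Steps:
F(x, G) = -8 + G/9
f(n) = -9
S(u) = sqrt(-76/9 + u) (S(u) = sqrt(u + (-8 + (1/9)*(-4))) = sqrt(u + (-8 - 4/9)) = sqrt(u - 76/9) = sqrt(-76/9 + u))
h(d) = d*sqrt(-76 + 9*d)/3 (h(d) = (sqrt(-76 + 9*d)/3)*d = d*sqrt(-76 + 9*d)/3)
(f(13) + h(5))**2 = (-9 + (1/3)*5*sqrt(-76 + 9*5))**2 = (-9 + (1/3)*5*sqrt(-76 + 45))**2 = (-9 + (1/3)*5*sqrt(-31))**2 = (-9 + (1/3)*5*(I*sqrt(31)))**2 = (-9 + 5*I*sqrt(31)/3)**2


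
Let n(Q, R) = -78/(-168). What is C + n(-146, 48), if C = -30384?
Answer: -850739/28 ≈ -30384.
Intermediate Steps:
n(Q, R) = 13/28 (n(Q, R) = -78*(-1/168) = 13/28)
C + n(-146, 48) = -30384 + 13/28 = -850739/28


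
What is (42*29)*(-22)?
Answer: -26796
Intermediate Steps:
(42*29)*(-22) = 1218*(-22) = -26796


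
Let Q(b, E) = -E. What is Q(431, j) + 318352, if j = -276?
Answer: 318628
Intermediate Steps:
Q(431, j) + 318352 = -1*(-276) + 318352 = 276 + 318352 = 318628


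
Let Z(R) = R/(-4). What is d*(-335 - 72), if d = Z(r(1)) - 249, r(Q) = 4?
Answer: 101750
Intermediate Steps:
Z(R) = -R/4 (Z(R) = R*(-1/4) = -R/4)
d = -250 (d = -1/4*4 - 249 = -1 - 249 = -250)
d*(-335 - 72) = -250*(-335 - 72) = -250*(-407) = 101750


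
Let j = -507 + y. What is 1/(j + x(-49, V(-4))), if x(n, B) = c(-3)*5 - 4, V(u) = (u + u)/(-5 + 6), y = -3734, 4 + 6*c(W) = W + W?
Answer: -3/12760 ≈ -0.00023511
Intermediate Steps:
c(W) = -⅔ + W/3 (c(W) = -⅔ + (W + W)/6 = -⅔ + (2*W)/6 = -⅔ + W/3)
j = -4241 (j = -507 - 3734 = -4241)
V(u) = 2*u (V(u) = (2*u)/1 = (2*u)*1 = 2*u)
x(n, B) = -37/3 (x(n, B) = (-⅔ + (⅓)*(-3))*5 - 4 = (-⅔ - 1)*5 - 4 = -5/3*5 - 4 = -25/3 - 4 = -37/3)
1/(j + x(-49, V(-4))) = 1/(-4241 - 37/3) = 1/(-12760/3) = -3/12760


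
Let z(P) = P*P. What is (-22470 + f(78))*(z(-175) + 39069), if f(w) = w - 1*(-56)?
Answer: -1556685184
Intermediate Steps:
f(w) = 56 + w (f(w) = w + 56 = 56 + w)
z(P) = P²
(-22470 + f(78))*(z(-175) + 39069) = (-22470 + (56 + 78))*((-175)² + 39069) = (-22470 + 134)*(30625 + 39069) = -22336*69694 = -1556685184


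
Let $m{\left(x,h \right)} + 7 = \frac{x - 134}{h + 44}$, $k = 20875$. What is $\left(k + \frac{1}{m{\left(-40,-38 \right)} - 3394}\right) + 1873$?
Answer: $\frac{78025639}{3430} \approx 22748.0$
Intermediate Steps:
$m{\left(x,h \right)} = -7 + \frac{-134 + x}{44 + h}$ ($m{\left(x,h \right)} = -7 + \frac{x - 134}{h + 44} = -7 + \frac{-134 + x}{44 + h}$)
$\left(k + \frac{1}{m{\left(-40,-38 \right)} - 3394}\right) + 1873 = \left(20875 + \frac{1}{\frac{-442 - 40 - -266}{44 - 38} - 3394}\right) + 1873 = \left(20875 + \frac{1}{\frac{-442 - 40 + 266}{6} - 3394}\right) + 1873 = \left(20875 + \frac{1}{\frac{1}{6} \left(-216\right) - 3394}\right) + 1873 = \left(20875 + \frac{1}{-36 - 3394}\right) + 1873 = \left(20875 + \frac{1}{-3430}\right) + 1873 = \left(20875 - \frac{1}{3430}\right) + 1873 = \frac{71601249}{3430} + 1873 = \frac{78025639}{3430}$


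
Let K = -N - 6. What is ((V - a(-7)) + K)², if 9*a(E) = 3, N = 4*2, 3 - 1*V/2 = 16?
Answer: 14641/9 ≈ 1626.8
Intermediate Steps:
V = -26 (V = 6 - 2*16 = 6 - 32 = -26)
N = 8
K = -14 (K = -1*8 - 6 = -8 - 6 = -14)
a(E) = ⅓ (a(E) = (⅑)*3 = ⅓)
((V - a(-7)) + K)² = ((-26 - 1*⅓) - 14)² = ((-26 - ⅓) - 14)² = (-79/3 - 14)² = (-121/3)² = 14641/9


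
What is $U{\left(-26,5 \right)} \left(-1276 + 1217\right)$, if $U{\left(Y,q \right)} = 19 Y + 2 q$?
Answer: $28556$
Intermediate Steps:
$U{\left(Y,q \right)} = 2 q + 19 Y$
$U{\left(-26,5 \right)} \left(-1276 + 1217\right) = \left(2 \cdot 5 + 19 \left(-26\right)\right) \left(-1276 + 1217\right) = \left(10 - 494\right) \left(-59\right) = \left(-484\right) \left(-59\right) = 28556$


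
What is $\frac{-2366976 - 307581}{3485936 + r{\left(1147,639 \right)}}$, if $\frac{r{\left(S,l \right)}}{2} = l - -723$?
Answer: $- \frac{2674557}{3488660} \approx -0.76664$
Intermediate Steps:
$r{\left(S,l \right)} = 1446 + 2 l$ ($r{\left(S,l \right)} = 2 \left(l - -723\right) = 2 \left(l + 723\right) = 2 \left(723 + l\right) = 1446 + 2 l$)
$\frac{-2366976 - 307581}{3485936 + r{\left(1147,639 \right)}} = \frac{-2366976 - 307581}{3485936 + \left(1446 + 2 \cdot 639\right)} = - \frac{2674557}{3485936 + \left(1446 + 1278\right)} = - \frac{2674557}{3485936 + 2724} = - \frac{2674557}{3488660}$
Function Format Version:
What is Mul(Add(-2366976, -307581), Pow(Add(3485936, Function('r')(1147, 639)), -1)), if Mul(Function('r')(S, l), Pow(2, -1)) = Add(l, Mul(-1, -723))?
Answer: Rational(-2674557, 3488660) ≈ -0.76664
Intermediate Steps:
Function('r')(S, l) = Add(1446, Mul(2, l)) (Function('r')(S, l) = Mul(2, Add(l, Mul(-1, -723))) = Mul(2, Add(l, 723)) = Mul(2, Add(723, l)) = Add(1446, Mul(2, l)))
Mul(Add(-2366976, -307581), Pow(Add(3485936, Function('r')(1147, 639)), -1)) = Mul(Add(-2366976, -307581), Pow(Add(3485936, Add(1446, Mul(2, 639))), -1)) = Mul(-2674557, Pow(Add(3485936, Add(1446, 1278)), -1)) = Mul(-2674557, Pow(Add(3485936, 2724), -1)) = Mul(-2674557, Pow(3488660, -1)) = Mul(-2674557, Rational(1, 3488660)) = Rational(-2674557, 3488660)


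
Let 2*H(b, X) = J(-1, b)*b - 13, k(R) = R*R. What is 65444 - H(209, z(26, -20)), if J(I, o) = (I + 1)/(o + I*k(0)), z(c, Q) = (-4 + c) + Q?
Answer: 130901/2 ≈ 65451.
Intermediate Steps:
k(R) = R**2
z(c, Q) = -4 + Q + c
J(I, o) = (1 + I)/o (J(I, o) = (I + 1)/(o + I*0**2) = (1 + I)/(o + I*0) = (1 + I)/(o + 0) = (1 + I)/o)
H(b, X) = -13/2 (H(b, X) = (((1 - 1)/b)*b - 13)/2 = ((0/b)*b - 13)/2 = (0*b - 13)/2 = (0 - 13)/2 = (1/2)*(-13) = -13/2)
65444 - H(209, z(26, -20)) = 65444 - 1*(-13/2) = 65444 + 13/2 = 130901/2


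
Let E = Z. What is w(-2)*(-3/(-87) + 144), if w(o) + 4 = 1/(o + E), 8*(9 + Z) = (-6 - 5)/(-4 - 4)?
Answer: -11845972/20097 ≈ -589.44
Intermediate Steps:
Z = -565/64 (Z = -9 + ((-6 - 5)/(-4 - 4))/8 = -9 + (-11/(-8))/8 = -9 + (-11*(-1/8))/8 = -9 + (1/8)*(11/8) = -9 + 11/64 = -565/64 ≈ -8.8281)
E = -565/64 ≈ -8.8281
w(o) = -4 + 1/(-565/64 + o) (w(o) = -4 + 1/(o - 565/64) = -4 + 1/(-565/64 + o))
w(-2)*(-3/(-87) + 144) = (4*(581 - 64*(-2))/(-565 + 64*(-2)))*(-3/(-87) + 144) = (4*(581 + 128)/(-565 - 128))*(-3*(-1/87) + 144) = (4*709/(-693))*(1/29 + 144) = (4*(-1/693)*709)*(4177/29) = -2836/693*4177/29 = -11845972/20097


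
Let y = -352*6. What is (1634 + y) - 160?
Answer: -638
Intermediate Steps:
y = -2112
(1634 + y) - 160 = (1634 - 2112) - 160 = -478 - 160 = -638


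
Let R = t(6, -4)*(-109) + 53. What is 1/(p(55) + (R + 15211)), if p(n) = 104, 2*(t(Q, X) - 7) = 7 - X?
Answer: 2/28011 ≈ 7.1401e-5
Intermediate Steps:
t(Q, X) = 21/2 - X/2 (t(Q, X) = 7 + (7 - X)/2 = 7 + (7/2 - X/2) = 21/2 - X/2)
R = -2619/2 (R = (21/2 - ½*(-4))*(-109) + 53 = (21/2 + 2)*(-109) + 53 = (25/2)*(-109) + 53 = -2725/2 + 53 = -2619/2 ≈ -1309.5)
1/(p(55) + (R + 15211)) = 1/(104 + (-2619/2 + 15211)) = 1/(104 + 27803/2) = 1/(28011/2) = 2/28011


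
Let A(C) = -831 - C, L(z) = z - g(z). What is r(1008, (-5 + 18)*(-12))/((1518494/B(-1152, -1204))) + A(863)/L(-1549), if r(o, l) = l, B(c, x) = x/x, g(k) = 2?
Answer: 116913040/107053827 ≈ 1.0921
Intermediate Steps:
B(c, x) = 1
L(z) = -2 + z (L(z) = z - 1*2 = z - 2 = -2 + z)
r(1008, (-5 + 18)*(-12))/((1518494/B(-1152, -1204))) + A(863)/L(-1549) = ((-5 + 18)*(-12))/((1518494/1)) + (-831 - 1*863)/(-2 - 1549) = (13*(-12))/((1518494*1)) + (-831 - 863)/(-1551) = -156/1518494 - 1694*(-1/1551) = -156*1/1518494 + 154/141 = -78/759247 + 154/141 = 116913040/107053827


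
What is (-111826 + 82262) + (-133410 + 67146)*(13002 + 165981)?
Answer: -11860159076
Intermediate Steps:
(-111826 + 82262) + (-133410 + 67146)*(13002 + 165981) = -29564 - 66264*178983 = -29564 - 11860129512 = -11860159076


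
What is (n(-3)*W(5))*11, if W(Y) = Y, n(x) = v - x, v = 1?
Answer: 220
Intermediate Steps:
n(x) = 1 - x
(n(-3)*W(5))*11 = ((1 - 1*(-3))*5)*11 = ((1 + 3)*5)*11 = (4*5)*11 = 20*11 = 220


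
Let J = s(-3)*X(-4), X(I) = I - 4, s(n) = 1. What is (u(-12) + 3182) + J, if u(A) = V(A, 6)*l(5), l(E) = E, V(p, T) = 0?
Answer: 3174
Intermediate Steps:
X(I) = -4 + I
u(A) = 0 (u(A) = 0*5 = 0)
J = -8 (J = 1*(-4 - 4) = 1*(-8) = -8)
(u(-12) + 3182) + J = (0 + 3182) - 8 = 3182 - 8 = 3174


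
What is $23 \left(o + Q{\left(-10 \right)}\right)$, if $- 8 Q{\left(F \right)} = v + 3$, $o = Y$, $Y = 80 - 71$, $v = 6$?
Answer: $\frac{1449}{8} \approx 181.13$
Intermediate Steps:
$Y = 9$ ($Y = 80 - 71 = 9$)
$o = 9$
$Q{\left(F \right)} = - \frac{9}{8}$ ($Q{\left(F \right)} = - \frac{6 + 3}{8} = \left(- \frac{1}{8}\right) 9 = - \frac{9}{8}$)
$23 \left(o + Q{\left(-10 \right)}\right) = 23 \left(9 - \frac{9}{8}\right) = 23 \cdot \frac{63}{8} = \frac{1449}{8}$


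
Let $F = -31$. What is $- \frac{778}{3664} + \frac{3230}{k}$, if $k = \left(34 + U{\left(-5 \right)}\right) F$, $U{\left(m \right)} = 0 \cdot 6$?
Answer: $- \frac{186099}{56792} \approx -3.2769$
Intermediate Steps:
$U{\left(m \right)} = 0$
$k = -1054$ ($k = \left(34 + 0\right) \left(-31\right) = 34 \left(-31\right) = -1054$)
$- \frac{778}{3664} + \frac{3230}{k} = - \frac{778}{3664} + \frac{3230}{-1054} = \left(-778\right) \frac{1}{3664} + 3230 \left(- \frac{1}{1054}\right) = - \frac{389}{1832} - \frac{95}{31} = - \frac{186099}{56792}$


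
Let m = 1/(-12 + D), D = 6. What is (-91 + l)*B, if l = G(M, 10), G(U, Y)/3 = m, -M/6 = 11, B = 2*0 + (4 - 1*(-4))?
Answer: -732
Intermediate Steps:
B = 8 (B = 0 + (4 + 4) = 0 + 8 = 8)
M = -66 (M = -6*11 = -66)
m = -⅙ (m = 1/(-12 + 6) = 1/(-6) = -⅙ ≈ -0.16667)
G(U, Y) = -½ (G(U, Y) = 3*(-⅙) = -½)
l = -½ ≈ -0.50000
(-91 + l)*B = (-91 - ½)*8 = -183/2*8 = -732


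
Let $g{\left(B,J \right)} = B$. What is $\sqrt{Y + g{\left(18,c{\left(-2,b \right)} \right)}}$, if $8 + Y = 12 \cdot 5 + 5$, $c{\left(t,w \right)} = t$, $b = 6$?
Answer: $5 \sqrt{3} \approx 8.6602$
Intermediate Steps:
$Y = 57$ ($Y = -8 + \left(12 \cdot 5 + 5\right) = -8 + \left(60 + 5\right) = -8 + 65 = 57$)
$\sqrt{Y + g{\left(18,c{\left(-2,b \right)} \right)}} = \sqrt{57 + 18} = \sqrt{75} = 5 \sqrt{3}$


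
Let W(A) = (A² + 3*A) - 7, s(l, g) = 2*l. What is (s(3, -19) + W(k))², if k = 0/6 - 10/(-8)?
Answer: 4761/256 ≈ 18.598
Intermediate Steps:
k = 5/4 (k = 0*(⅙) - 10*(-⅛) = 0 + 5/4 = 5/4 ≈ 1.2500)
W(A) = -7 + A² + 3*A
(s(3, -19) + W(k))² = (2*3 + (-7 + (5/4)² + 3*(5/4)))² = (6 + (-7 + 25/16 + 15/4))² = (6 - 27/16)² = (69/16)² = 4761/256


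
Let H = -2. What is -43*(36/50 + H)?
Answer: 1376/25 ≈ 55.040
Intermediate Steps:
-43*(36/50 + H) = -43*(36/50 - 2) = -43*(36*(1/50) - 2) = -43*(18/25 - 2) = -43*(-32/25) = 1376/25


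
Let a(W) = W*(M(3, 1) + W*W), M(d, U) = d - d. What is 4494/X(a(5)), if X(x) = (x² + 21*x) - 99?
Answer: 642/2593 ≈ 0.24759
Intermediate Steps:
M(d, U) = 0
a(W) = W³ (a(W) = W*(0 + W*W) = W*(0 + W²) = W*W² = W³)
X(x) = -99 + x² + 21*x
4494/X(a(5)) = 4494/(-99 + (5³)² + 21*5³) = 4494/(-99 + 125² + 21*125) = 4494/(-99 + 15625 + 2625) = 4494/18151 = 4494*(1/18151) = 642/2593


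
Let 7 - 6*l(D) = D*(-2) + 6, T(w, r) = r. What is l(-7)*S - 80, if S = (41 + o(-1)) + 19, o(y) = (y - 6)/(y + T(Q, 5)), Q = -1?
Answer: -4949/24 ≈ -206.21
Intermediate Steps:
l(D) = ⅙ + D/3 (l(D) = 7/6 - (D*(-2) + 6)/6 = 7/6 - (-2*D + 6)/6 = 7/6 - (6 - 2*D)/6 = 7/6 + (-1 + D/3) = ⅙ + D/3)
o(y) = (-6 + y)/(5 + y) (o(y) = (y - 6)/(y + 5) = (-6 + y)/(5 + y))
S = 233/4 (S = (41 + (-6 - 1)/(5 - 1)) + 19 = (41 - 7/4) + 19 = 157/4 + 19 = 233/4 ≈ 58.250)
l(-7)*S - 80 = (⅙ + (⅓)*(-7))*(233/4) - 80 = (⅙ - 7/3)*(233/4) - 80 = -13/6*233/4 - 80 = -3029/24 - 80 = -4949/24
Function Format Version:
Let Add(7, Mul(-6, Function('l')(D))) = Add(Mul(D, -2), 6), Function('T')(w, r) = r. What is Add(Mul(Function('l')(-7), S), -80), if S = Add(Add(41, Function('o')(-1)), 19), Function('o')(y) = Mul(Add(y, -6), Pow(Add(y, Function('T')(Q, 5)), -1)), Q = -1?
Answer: Rational(-4949, 24) ≈ -206.21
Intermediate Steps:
Function('l')(D) = Add(Rational(1, 6), Mul(Rational(1, 3), D)) (Function('l')(D) = Add(Rational(7, 6), Mul(Rational(-1, 6), Add(Mul(D, -2), 6))) = Add(Rational(7, 6), Mul(Rational(-1, 6), Add(Mul(-2, D), 6))) = Add(Rational(7, 6), Mul(Rational(-1, 6), Add(6, Mul(-2, D)))) = Add(Rational(7, 6), Add(-1, Mul(Rational(1, 3), D))) = Add(Rational(1, 6), Mul(Rational(1, 3), D)))
Function('o')(y) = Mul(Pow(Add(5, y), -1), Add(-6, y)) (Function('o')(y) = Mul(Add(y, -6), Pow(Add(y, 5), -1)) = Mul(Add(-6, y), Pow(Add(5, y), -1)) = Mul(Pow(Add(5, y), -1), Add(-6, y)))
S = Rational(233, 4) (S = Add(Add(41, Mul(Pow(Add(5, -1), -1), Add(-6, -1))), 19) = Add(Add(41, Mul(Pow(4, -1), -7)), 19) = Add(Add(41, Mul(Rational(1, 4), -7)), 19) = Add(Add(41, Rational(-7, 4)), 19) = Add(Rational(157, 4), 19) = Rational(233, 4) ≈ 58.250)
Add(Mul(Function('l')(-7), S), -80) = Add(Mul(Add(Rational(1, 6), Mul(Rational(1, 3), -7)), Rational(233, 4)), -80) = Add(Mul(Add(Rational(1, 6), Rational(-7, 3)), Rational(233, 4)), -80) = Add(Mul(Rational(-13, 6), Rational(233, 4)), -80) = Add(Rational(-3029, 24), -80) = Rational(-4949, 24)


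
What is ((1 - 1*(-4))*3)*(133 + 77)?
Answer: 3150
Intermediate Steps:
((1 - 1*(-4))*3)*(133 + 77) = ((1 + 4)*3)*210 = (5*3)*210 = 15*210 = 3150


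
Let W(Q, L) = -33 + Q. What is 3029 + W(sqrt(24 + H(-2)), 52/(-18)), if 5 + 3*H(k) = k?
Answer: 2996 + sqrt(195)/3 ≈ 3000.7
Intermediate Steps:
H(k) = -5/3 + k/3
3029 + W(sqrt(24 + H(-2)), 52/(-18)) = 3029 + (-33 + sqrt(24 + (-5/3 + (1/3)*(-2)))) = 3029 + (-33 + sqrt(24 + (-5/3 - 2/3))) = 3029 + (-33 + sqrt(24 - 7/3)) = 3029 + (-33 + sqrt(65/3)) = 3029 + (-33 + sqrt(195)/3) = 2996 + sqrt(195)/3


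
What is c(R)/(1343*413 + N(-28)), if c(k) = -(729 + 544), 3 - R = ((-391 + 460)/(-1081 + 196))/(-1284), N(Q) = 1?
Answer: -1273/554660 ≈ -0.0022951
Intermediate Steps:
R = 1136317/378780 (R = 3 - (-391 + 460)/(-1081 + 196)/(-1284) = 3 - 69/(-885)*(-1)/1284 = 3 - 69*(-1/885)*(-1)/1284 = 3 - (-23)*(-1)/(295*1284) = 3 - 1*23/378780 = 3 - 23/378780 = 1136317/378780 ≈ 2.9999)
c(k) = -1273 (c(k) = -1*1273 = -1273)
c(R)/(1343*413 + N(-28)) = -1273/(1343*413 + 1) = -1273/(554659 + 1) = -1273/554660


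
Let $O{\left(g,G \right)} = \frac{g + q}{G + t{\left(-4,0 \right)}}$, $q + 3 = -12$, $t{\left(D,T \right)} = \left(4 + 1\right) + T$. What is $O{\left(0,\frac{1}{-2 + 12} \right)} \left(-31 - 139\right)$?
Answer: $500$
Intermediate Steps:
$t{\left(D,T \right)} = 5 + T$
$q = -15$ ($q = -3 - 12 = -15$)
$O{\left(g,G \right)} = \frac{-15 + g}{5 + G}$ ($O{\left(g,G \right)} = \frac{g - 15}{G + \left(5 + 0\right)} = \frac{-15 + g}{G + 5} = \frac{-15 + g}{5 + G}$)
$O{\left(0,\frac{1}{-2 + 12} \right)} \left(-31 - 139\right) = \frac{-15 + 0}{5 + \frac{1}{-2 + 12}} \left(-31 - 139\right) = \frac{1}{5 + \frac{1}{10}} \left(-15\right) \left(-170\right) = \frac{1}{\frac{51}{10}} \left(-15\right) \left(-170\right) = \frac{10}{51} \left(-15\right) \left(-170\right) = \left(- \frac{50}{17}\right) \left(-170\right) = 500$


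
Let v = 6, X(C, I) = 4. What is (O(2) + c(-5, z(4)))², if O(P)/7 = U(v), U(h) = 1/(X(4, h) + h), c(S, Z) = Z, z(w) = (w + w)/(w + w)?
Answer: 289/100 ≈ 2.8900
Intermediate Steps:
z(w) = 1 (z(w) = (2*w)/((2*w)) = (2*w)*(1/(2*w)) = 1)
U(h) = 1/(4 + h)
O(P) = 7/10 (O(P) = 7/(4 + 6) = 7/10)
(O(2) + c(-5, z(4)))² = (7/10 + 1)² = (17/10)² = 289/100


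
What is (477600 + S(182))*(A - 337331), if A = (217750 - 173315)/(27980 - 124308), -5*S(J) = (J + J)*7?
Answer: -19378496632584089/120410 ≈ -1.6094e+11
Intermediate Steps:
S(J) = -14*J/5 (S(J) = -(J + J)*7/5 = -2*J*7/5 = -14*J/5)
A = -44435/96328 (A = 44435/(-96328) = 44435*(-1/96328) = -44435/96328 ≈ -0.46129)
(477600 + S(182))*(A - 337331) = (477600 - 14/5*182)*(-44435/96328 - 337331) = (477600 - 2548/5)*(-32494465003/96328) = (2385452/5)*(-32494465003/96328) = -19378496632584089/120410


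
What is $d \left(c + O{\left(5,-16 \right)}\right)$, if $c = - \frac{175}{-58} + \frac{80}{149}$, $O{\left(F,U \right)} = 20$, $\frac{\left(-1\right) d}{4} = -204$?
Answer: $\frac{83050440}{4321} \approx 19220.0$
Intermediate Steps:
$d = 816$ ($d = \left(-4\right) \left(-204\right) = 816$)
$c = \frac{30715}{8642}$ ($c = \left(-175\right) \left(- \frac{1}{58}\right) + 80 \cdot \frac{1}{149} = \frac{175}{58} + \frac{80}{149} = \frac{30715}{8642} \approx 3.5542$)
$d \left(c + O{\left(5,-16 \right)}\right) = 816 \left(\frac{30715}{8642} + 20\right) = 816 \cdot \frac{203555}{8642} = \frac{83050440}{4321}$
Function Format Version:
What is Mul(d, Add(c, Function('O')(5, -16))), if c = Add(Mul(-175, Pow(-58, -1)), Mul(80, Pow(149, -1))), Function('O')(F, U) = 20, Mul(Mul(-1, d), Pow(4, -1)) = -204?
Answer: Rational(83050440, 4321) ≈ 19220.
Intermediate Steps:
d = 816 (d = Mul(-4, -204) = 816)
c = Rational(30715, 8642) (c = Add(Mul(-175, Rational(-1, 58)), Mul(80, Rational(1, 149))) = Add(Rational(175, 58), Rational(80, 149)) = Rational(30715, 8642) ≈ 3.5542)
Mul(d, Add(c, Function('O')(5, -16))) = Mul(816, Add(Rational(30715, 8642), 20)) = Mul(816, Rational(203555, 8642)) = Rational(83050440, 4321)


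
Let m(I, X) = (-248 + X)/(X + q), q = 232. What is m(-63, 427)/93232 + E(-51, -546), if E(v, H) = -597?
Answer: -36679612957/61439888 ≈ -597.00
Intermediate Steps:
m(I, X) = (-248 + X)/(232 + X) (m(I, X) = (-248 + X)/(X + 232) = (-248 + X)/(232 + X))
m(-63, 427)/93232 + E(-51, -546) = ((-248 + 427)/(232 + 427))/93232 - 597 = (179/659)*(1/93232) - 597 = 179/61439888 - 597 = -36679612957/61439888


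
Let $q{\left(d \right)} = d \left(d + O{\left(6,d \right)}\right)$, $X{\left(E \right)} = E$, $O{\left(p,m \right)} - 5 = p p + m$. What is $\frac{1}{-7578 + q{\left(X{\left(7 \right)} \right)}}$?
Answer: $- \frac{1}{7193} \approx -0.00013902$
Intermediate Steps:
$O{\left(p,m \right)} = 5 + m + p^{2}$ ($O{\left(p,m \right)} = 5 + \left(p p + m\right) = 5 + \left(p^{2} + m\right) = 5 + \left(m + p^{2}\right) = 5 + m + p^{2}$)
$q{\left(d \right)} = d \left(41 + 2 d\right)$ ($q{\left(d \right)} = d \left(d + \left(5 + d + 6^{2}\right)\right) = d \left(d + \left(5 + d + 36\right)\right) = d \left(d + \left(41 + d\right)\right) = d \left(41 + 2 d\right)$)
$\frac{1}{-7578 + q{\left(X{\left(7 \right)} \right)}} = \frac{1}{-7578 + 7 \left(41 + 2 \cdot 7\right)} = \frac{1}{-7578 + 7 \left(41 + 14\right)} = \frac{1}{-7578 + 7 \cdot 55} = \frac{1}{-7578 + 385} = \frac{1}{-7193} = - \frac{1}{7193}$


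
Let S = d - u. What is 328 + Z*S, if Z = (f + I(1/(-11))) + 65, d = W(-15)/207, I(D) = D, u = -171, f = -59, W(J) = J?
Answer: 1015562/759 ≈ 1338.0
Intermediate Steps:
d = -5/69 (d = -15/207 = -15*1/207 = -5/69 ≈ -0.072464)
S = 11794/69 (S = -5/69 - 1*(-171) = -5/69 + 171 = 11794/69 ≈ 170.93)
Z = 65/11 (Z = (-59 + 1/(-11)) + 65 = (-59 - 1/11) + 65 = -650/11 + 65 = 65/11 ≈ 5.9091)
328 + Z*S = 328 + (65/11)*(11794/69) = 328 + 766610/759 = 1015562/759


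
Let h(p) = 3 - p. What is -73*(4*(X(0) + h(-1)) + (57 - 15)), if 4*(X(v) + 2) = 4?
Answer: -3942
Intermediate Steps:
X(v) = -1 (X(v) = -2 + (¼)*4 = -2 + 1 = -1)
-73*(4*(X(0) + h(-1)) + (57 - 15)) = -73*(4*(-1 + (3 - 1*(-1))) + (57 - 15)) = -73*(4*(-1 + (3 + 1)) + 42) = -73*(4*(-1 + 4) + 42) = -73*(4*3 + 42) = -73*(12 + 42) = -73*54 = -3942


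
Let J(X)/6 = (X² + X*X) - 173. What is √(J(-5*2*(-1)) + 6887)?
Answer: √7049 ≈ 83.958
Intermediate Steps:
J(X) = -1038 + 12*X² (J(X) = 6*((X² + X*X) - 173) = 6*((X² + X²) - 173) = 6*(2*X² - 173) = 6*(-173 + 2*X²) = -1038 + 12*X²)
√(J(-5*2*(-1)) + 6887) = √((-1038 + 12*(-5*2*(-1))²) + 6887) = √((-1038 + 12*(-10*(-1))²) + 6887) = √((-1038 + 12*10²) + 6887) = √((-1038 + 12*100) + 6887) = √((-1038 + 1200) + 6887) = √(162 + 6887) = √7049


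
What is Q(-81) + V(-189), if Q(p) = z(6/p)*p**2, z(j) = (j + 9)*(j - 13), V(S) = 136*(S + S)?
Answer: -817065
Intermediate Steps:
V(S) = 272*S (V(S) = 136*(2*S) = 272*S)
z(j) = (-13 + j)*(9 + j) (z(j) = (9 + j)*(-13 + j) = (-13 + j)*(9 + j))
Q(p) = p**2*(-117 - 24/p + 36/p**2) (Q(p) = (-117 + (6/p)**2 - 24/p)*p**2 = (-117 + 36/p**2 - 24/p)*p**2 = (-117 - 24/p + 36/p**2)*p**2 = p**2*(-117 - 24/p + 36/p**2))
Q(-81) + V(-189) = (36 - 117*(-81)**2 - 24*(-81)) + 272*(-189) = (36 - 117*6561 + 1944) - 51408 = (36 - 767637 + 1944) - 51408 = -765657 - 51408 = -817065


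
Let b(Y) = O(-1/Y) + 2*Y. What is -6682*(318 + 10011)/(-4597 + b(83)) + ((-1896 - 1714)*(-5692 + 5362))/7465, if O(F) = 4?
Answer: 104099215374/6609511 ≈ 15750.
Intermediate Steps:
b(Y) = 4 + 2*Y
-6682*(318 + 10011)/(-4597 + b(83)) + ((-1896 - 1714)*(-5692 + 5362))/7465 = -6682*(318 + 10011)/(-4597 + (4 + 2*83)) + ((-1896 - 1714)*(-5692 + 5362))/7465 = -6682*10329/(-4597 + (4 + 166)) - 3610*(-330)*(1/7465) = -6682*10329/(-4597 + 170) + 1191300*(1/7465) = -6682/((-4427*1/10329)) + 238260/1493 = -6682/(-4427/10329) + 238260/1493 = -6682*(-10329/4427) + 238260/1493 = 69018378/4427 + 238260/1493 = 104099215374/6609511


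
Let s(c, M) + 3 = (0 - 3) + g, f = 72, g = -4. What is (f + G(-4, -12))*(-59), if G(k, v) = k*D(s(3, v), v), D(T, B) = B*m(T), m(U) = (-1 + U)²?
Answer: -346920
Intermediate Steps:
s(c, M) = -10 (s(c, M) = -3 + ((0 - 3) - 4) = -3 + (-3 - 4) = -3 - 7 = -10)
D(T, B) = B*(-1 + T)²
G(k, v) = 121*k*v (G(k, v) = k*(v*(-1 - 10)²) = k*(v*(-11)²) = k*(v*121) = k*(121*v) = 121*k*v)
(f + G(-4, -12))*(-59) = (72 + 121*(-4)*(-12))*(-59) = (72 + 5808)*(-59) = 5880*(-59) = -346920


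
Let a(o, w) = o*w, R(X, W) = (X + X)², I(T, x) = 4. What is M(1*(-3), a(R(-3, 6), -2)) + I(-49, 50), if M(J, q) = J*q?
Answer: 220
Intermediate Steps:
R(X, W) = 4*X² (R(X, W) = (2*X)² = 4*X²)
M(1*(-3), a(R(-3, 6), -2)) + I(-49, 50) = (1*(-3))*((4*(-3)²)*(-2)) + 4 = -3*4*9*(-2) + 4 = -108*(-2) + 4 = -3*(-72) + 4 = 216 + 4 = 220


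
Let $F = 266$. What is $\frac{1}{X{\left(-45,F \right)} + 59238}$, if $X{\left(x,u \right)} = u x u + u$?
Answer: $- \frac{1}{3124516} \approx -3.2005 \cdot 10^{-7}$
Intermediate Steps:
$X{\left(x,u \right)} = u + x u^{2}$ ($X{\left(x,u \right)} = x u^{2} + u = u + x u^{2}$)
$\frac{1}{X{\left(-45,F \right)} + 59238} = \frac{1}{266 \left(1 + 266 \left(-45\right)\right) + 59238} = \frac{1}{266 \left(1 - 11970\right) + 59238} = \frac{1}{266 \left(-11969\right) + 59238} = \frac{1}{-3183754 + 59238} = \frac{1}{-3124516} = - \frac{1}{3124516}$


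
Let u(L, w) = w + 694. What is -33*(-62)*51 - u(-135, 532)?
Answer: 103120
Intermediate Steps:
u(L, w) = 694 + w
-33*(-62)*51 - u(-135, 532) = -33*(-62)*51 - (694 + 532) = 2046*51 - 1*1226 = 104346 - 1226 = 103120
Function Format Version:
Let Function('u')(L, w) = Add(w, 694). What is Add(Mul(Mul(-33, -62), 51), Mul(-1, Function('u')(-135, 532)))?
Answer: 103120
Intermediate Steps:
Function('u')(L, w) = Add(694, w)
Add(Mul(Mul(-33, -62), 51), Mul(-1, Function('u')(-135, 532))) = Add(Mul(Mul(-33, -62), 51), Mul(-1, Add(694, 532))) = Add(Mul(2046, 51), Mul(-1, 1226)) = Add(104346, -1226) = 103120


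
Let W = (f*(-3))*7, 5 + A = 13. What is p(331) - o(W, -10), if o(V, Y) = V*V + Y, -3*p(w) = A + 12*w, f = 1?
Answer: -5273/3 ≈ -1757.7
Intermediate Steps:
A = 8 (A = -5 + 13 = 8)
p(w) = -8/3 - 4*w (p(w) = -(8 + 12*w)/3 = -8/3 - 4*w)
W = -21 (W = (1*(-3))*7 = -3*7 = -21)
o(V, Y) = Y + V² (o(V, Y) = V² + Y = Y + V²)
p(331) - o(W, -10) = (-8/3 - 4*331) - (-10 + (-21)²) = (-8/3 - 1324) - (-10 + 441) = -3980/3 - 1*431 = -3980/3 - 431 = -5273/3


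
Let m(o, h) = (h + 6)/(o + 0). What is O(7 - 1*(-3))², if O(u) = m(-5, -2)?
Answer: 16/25 ≈ 0.64000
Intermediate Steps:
m(o, h) = (6 + h)/o
O(u) = -⅘ (O(u) = (6 - 2)/(-5) = -⅕*4 = -⅘)
O(7 - 1*(-3))² = (-⅘)² = 16/25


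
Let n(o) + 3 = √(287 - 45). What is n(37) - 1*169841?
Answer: -169844 + 11*√2 ≈ -1.6983e+5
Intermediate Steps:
n(o) = -3 + 11*√2 (n(o) = -3 + √(287 - 45) = -3 + √242 = -3 + 11*√2)
n(37) - 1*169841 = (-3 + 11*√2) - 1*169841 = (-3 + 11*√2) - 169841 = -169844 + 11*√2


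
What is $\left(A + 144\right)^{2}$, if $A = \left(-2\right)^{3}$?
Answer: $18496$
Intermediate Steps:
$A = -8$
$\left(A + 144\right)^{2} = \left(-8 + 144\right)^{2} = 136^{2} = 18496$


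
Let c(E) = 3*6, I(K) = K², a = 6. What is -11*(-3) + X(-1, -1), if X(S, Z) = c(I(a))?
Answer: 51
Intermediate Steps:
c(E) = 18
X(S, Z) = 18
-11*(-3) + X(-1, -1) = -11*(-3) + 18 = 33 + 18 = 51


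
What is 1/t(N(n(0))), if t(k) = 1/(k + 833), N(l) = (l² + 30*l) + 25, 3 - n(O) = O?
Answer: 957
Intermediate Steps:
n(O) = 3 - O
N(l) = 25 + l² + 30*l
t(k) = 1/(833 + k)
1/t(N(n(0))) = 1/(1/(833 + (25 + (3 - 1*0)² + 30*(3 - 1*0)))) = 1/(1/(833 + (25 + (3 + 0)² + 30*(3 + 0)))) = 1/(1/(833 + (25 + 3² + 30*3))) = 1/(1/(833 + (25 + 9 + 90))) = 1/(1/(833 + 124)) = 1/(1/957) = 957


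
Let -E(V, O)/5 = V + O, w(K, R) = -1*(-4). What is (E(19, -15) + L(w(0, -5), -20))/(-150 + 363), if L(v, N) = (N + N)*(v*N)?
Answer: 1060/71 ≈ 14.930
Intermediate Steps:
w(K, R) = 4
E(V, O) = -5*O - 5*V (E(V, O) = -5*(V + O) = -5*(O + V) = -5*O - 5*V)
L(v, N) = 2*v*N² (L(v, N) = (2*N)*(N*v) = 2*v*N²)
(E(19, -15) + L(w(0, -5), -20))/(-150 + 363) = ((-5*(-15) - 5*19) + 2*4*(-20)²)/(-150 + 363) = ((75 - 95) + 2*4*400)/213 = (-20 + 3200)*(1/213) = 3180*(1/213) = 1060/71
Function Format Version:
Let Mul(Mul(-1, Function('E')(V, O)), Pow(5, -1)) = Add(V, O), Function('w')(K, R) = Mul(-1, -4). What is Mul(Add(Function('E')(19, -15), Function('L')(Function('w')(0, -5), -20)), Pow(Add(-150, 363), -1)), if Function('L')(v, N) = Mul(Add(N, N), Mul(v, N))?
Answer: Rational(1060, 71) ≈ 14.930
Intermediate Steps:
Function('w')(K, R) = 4
Function('E')(V, O) = Add(Mul(-5, O), Mul(-5, V)) (Function('E')(V, O) = Mul(-5, Add(V, O)) = Mul(-5, Add(O, V)) = Add(Mul(-5, O), Mul(-5, V)))
Function('L')(v, N) = Mul(2, v, Pow(N, 2)) (Function('L')(v, N) = Mul(Mul(2, N), Mul(N, v)) = Mul(2, v, Pow(N, 2)))
Mul(Add(Function('E')(19, -15), Function('L')(Function('w')(0, -5), -20)), Pow(Add(-150, 363), -1)) = Mul(Add(Add(Mul(-5, -15), Mul(-5, 19)), Mul(2, 4, Pow(-20, 2))), Pow(Add(-150, 363), -1)) = Mul(Add(Add(75, -95), Mul(2, 4, 400)), Pow(213, -1)) = Mul(Add(-20, 3200), Rational(1, 213)) = Mul(3180, Rational(1, 213)) = Rational(1060, 71)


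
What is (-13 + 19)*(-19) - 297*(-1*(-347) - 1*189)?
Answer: -47040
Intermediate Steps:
(-13 + 19)*(-19) - 297*(-1*(-347) - 1*189) = 6*(-19) - 297*(347 - 189) = -114 - 297*158 = -114 - 46926 = -47040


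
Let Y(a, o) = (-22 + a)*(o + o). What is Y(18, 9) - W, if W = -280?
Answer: 208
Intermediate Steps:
Y(a, o) = 2*o*(-22 + a) (Y(a, o) = (-22 + a)*(2*o) = 2*o*(-22 + a))
Y(18, 9) - W = 2*9*(-22 + 18) - 1*(-280) = 2*9*(-4) + 280 = -72 + 280 = 208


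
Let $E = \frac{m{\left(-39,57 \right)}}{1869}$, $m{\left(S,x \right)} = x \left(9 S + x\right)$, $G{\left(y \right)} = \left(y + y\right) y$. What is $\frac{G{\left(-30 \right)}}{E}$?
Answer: $- \frac{26700}{133} \approx -200.75$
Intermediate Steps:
$G{\left(y \right)} = 2 y^{2}$ ($G{\left(y \right)} = 2 y y = 2 y^{2}$)
$m{\left(S,x \right)} = x \left(x + 9 S\right)$
$E = - \frac{798}{89}$ ($E = \frac{57 \left(57 + 9 \left(-39\right)\right)}{1869} = 57 \left(57 - 351\right) \frac{1}{1869} = 57 \left(-294\right) \frac{1}{1869} = \left(-16758\right) \frac{1}{1869} = - \frac{798}{89} \approx -8.9663$)
$\frac{G{\left(-30 \right)}}{E} = \frac{2 \left(-30\right)^{2}}{- \frac{798}{89}} = 2 \cdot 900 \left(- \frac{89}{798}\right) = 1800 \left(- \frac{89}{798}\right) = - \frac{26700}{133}$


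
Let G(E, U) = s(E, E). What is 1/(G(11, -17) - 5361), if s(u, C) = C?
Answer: -1/5350 ≈ -0.00018692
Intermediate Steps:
G(E, U) = E
1/(G(11, -17) - 5361) = 1/(11 - 5361) = 1/(-5350) = -1/5350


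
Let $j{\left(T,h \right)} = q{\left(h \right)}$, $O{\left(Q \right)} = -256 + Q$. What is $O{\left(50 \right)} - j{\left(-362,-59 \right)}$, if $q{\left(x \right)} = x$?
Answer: $-147$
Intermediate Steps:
$j{\left(T,h \right)} = h$
$O{\left(50 \right)} - j{\left(-362,-59 \right)} = \left(-256 + 50\right) - -59 = -206 + 59 = -147$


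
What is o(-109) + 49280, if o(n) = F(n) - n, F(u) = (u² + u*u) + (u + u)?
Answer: 72933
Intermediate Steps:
F(u) = 2*u + 2*u² (F(u) = (u² + u²) + 2*u = 2*u² + 2*u = 2*u + 2*u²)
o(n) = -n + 2*n*(1 + n) (o(n) = 2*n*(1 + n) - n = -n + 2*n*(1 + n))
o(-109) + 49280 = -109*(1 + 2*(-109)) + 49280 = -109*(1 - 218) + 49280 = -109*(-217) + 49280 = 23653 + 49280 = 72933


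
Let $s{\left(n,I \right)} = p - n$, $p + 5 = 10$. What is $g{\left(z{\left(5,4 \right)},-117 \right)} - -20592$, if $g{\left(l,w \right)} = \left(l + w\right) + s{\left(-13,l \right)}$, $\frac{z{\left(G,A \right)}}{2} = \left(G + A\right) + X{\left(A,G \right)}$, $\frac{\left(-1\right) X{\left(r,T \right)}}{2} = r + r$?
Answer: $20479$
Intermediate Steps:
$p = 5$ ($p = -5 + 10 = 5$)
$X{\left(r,T \right)} = - 4 r$ ($X{\left(r,T \right)} = - 2 \left(r + r\right) = - 2 \cdot 2 r = - 4 r$)
$s{\left(n,I \right)} = 5 - n$
$z{\left(G,A \right)} = - 6 A + 2 G$ ($z{\left(G,A \right)} = 2 \left(\left(G + A\right) - 4 A\right) = 2 \left(\left(A + G\right) - 4 A\right) = 2 \left(G - 3 A\right) = - 6 A + 2 G$)
$g{\left(l,w \right)} = 18 + l + w$ ($g{\left(l,w \right)} = \left(l + w\right) + \left(5 - -13\right) = \left(l + w\right) + \left(5 + 13\right) = \left(l + w\right) + 18 = 18 + l + w$)
$g{\left(z{\left(5,4 \right)},-117 \right)} - -20592 = \left(18 + \left(\left(-6\right) 4 + 2 \cdot 5\right) - 117\right) - -20592 = \left(18 + \left(-24 + 10\right) - 117\right) + 20592 = \left(18 - 14 - 117\right) + 20592 = -113 + 20592 = 20479$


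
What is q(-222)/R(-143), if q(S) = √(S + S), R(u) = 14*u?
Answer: -I*√111/1001 ≈ -0.010525*I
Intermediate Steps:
q(S) = √2*√S (q(S) = √(2*S) = √2*√S)
q(-222)/R(-143) = (√2*√(-222))/((14*(-143))) = (√2*(I*√222))/(-2002) = (2*I*√111)*(-1/2002) = -I*√111/1001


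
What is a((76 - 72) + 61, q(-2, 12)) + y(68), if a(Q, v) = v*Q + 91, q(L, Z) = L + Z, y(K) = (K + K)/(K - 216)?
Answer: 27383/37 ≈ 740.08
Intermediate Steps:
y(K) = 2*K/(-216 + K) (y(K) = (2*K)/(-216 + K) = 2*K/(-216 + K))
a(Q, v) = 91 + Q*v (a(Q, v) = Q*v + 91 = 91 + Q*v)
a((76 - 72) + 61, q(-2, 12)) + y(68) = (91 + ((76 - 72) + 61)*(-2 + 12)) + 2*68/(-216 + 68) = (91 + (4 + 61)*10) + 2*68/(-148) = (91 + 65*10) + 2*68*(-1/148) = (91 + 650) - 34/37 = 741 - 34/37 = 27383/37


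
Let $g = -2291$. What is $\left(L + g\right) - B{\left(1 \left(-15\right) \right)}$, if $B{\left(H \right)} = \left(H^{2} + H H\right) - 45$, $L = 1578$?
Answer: $-1118$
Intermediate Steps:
$B{\left(H \right)} = -45 + 2 H^{2}$ ($B{\left(H \right)} = \left(H^{2} + H^{2}\right) - 45 = 2 H^{2} - 45 = -45 + 2 H^{2}$)
$\left(L + g\right) - B{\left(1 \left(-15\right) \right)} = \left(1578 - 2291\right) - \left(-45 + 2 \left(1 \left(-15\right)\right)^{2}\right) = -713 - \left(-45 + 2 \left(-15\right)^{2}\right) = -713 - \left(-45 + 2 \cdot 225\right) = -713 - \left(-45 + 450\right) = -713 - 405 = -1118$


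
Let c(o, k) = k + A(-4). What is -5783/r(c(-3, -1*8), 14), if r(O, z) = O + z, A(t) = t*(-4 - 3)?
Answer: -5783/34 ≈ -170.09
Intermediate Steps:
A(t) = -7*t (A(t) = t*(-7) = -7*t)
c(o, k) = 28 + k (c(o, k) = k - 7*(-4) = k + 28 = 28 + k)
-5783/r(c(-3, -1*8), 14) = -5783/((28 - 1*8) + 14) = -5783/((28 - 8) + 14) = -5783/(20 + 14) = -5783/34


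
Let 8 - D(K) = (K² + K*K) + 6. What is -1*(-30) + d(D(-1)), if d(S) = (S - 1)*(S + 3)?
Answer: 27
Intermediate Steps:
D(K) = 2 - 2*K² (D(K) = 8 - ((K² + K*K) + 6) = 8 - ((K² + K²) + 6) = 8 - (2*K² + 6) = 8 - (6 + 2*K²) = 8 + (-6 - 2*K²) = 2 - 2*K²)
d(S) = (-1 + S)*(3 + S)
-1*(-30) + d(D(-1)) = -1*(-30) + (-3 + (2 - 2*(-1)²)² + 2*(2 - 2*(-1)²)) = 30 + (-3 + (2 - 2*1)² + 2*(2 - 2*1)) = 30 + (-3 + (2 - 2)² + 2*(2 - 2)) = 30 + (-3 + 0² + 2*0) = 30 + (-3 + 0 + 0) = 30 - 3 = 27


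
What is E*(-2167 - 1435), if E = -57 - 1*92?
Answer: 536698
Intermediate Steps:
E = -149 (E = -57 - 92 = -149)
E*(-2167 - 1435) = -149*(-2167 - 1435) = -149*(-3602) = 536698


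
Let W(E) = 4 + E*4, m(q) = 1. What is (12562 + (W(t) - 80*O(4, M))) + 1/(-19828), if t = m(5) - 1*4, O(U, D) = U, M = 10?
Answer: 242575751/19828 ≈ 12234.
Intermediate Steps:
t = -3 (t = 1 - 1*4 = 1 - 4 = -3)
W(E) = 4 + 4*E
(12562 + (W(t) - 80*O(4, M))) + 1/(-19828) = (12562 + ((4 + 4*(-3)) - 80*4)) + 1/(-19828) = (12562 + ((4 - 12) - 320)) - 1/19828 = (12562 + (-8 - 320)) - 1/19828 = (12562 - 328) - 1/19828 = 12234 - 1/19828 = 242575751/19828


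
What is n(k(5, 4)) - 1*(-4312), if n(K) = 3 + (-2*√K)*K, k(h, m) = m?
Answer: 4299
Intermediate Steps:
n(K) = 3 - 2*K^(3/2)
n(k(5, 4)) - 1*(-4312) = (3 - 2*4^(3/2)) - 1*(-4312) = (3 - 2*8) + 4312 = (3 - 16) + 4312 = -13 + 4312 = 4299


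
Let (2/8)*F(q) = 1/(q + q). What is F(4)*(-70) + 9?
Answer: -26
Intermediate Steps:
F(q) = 2/q (F(q) = 4/(q + q) = 4/((2*q)) = 4*(1/(2*q)) = 2/q)
F(4)*(-70) + 9 = (2/4)*(-70) + 9 = (2*(¼))*(-70) + 9 = (½)*(-70) + 9 = -35 + 9 = -26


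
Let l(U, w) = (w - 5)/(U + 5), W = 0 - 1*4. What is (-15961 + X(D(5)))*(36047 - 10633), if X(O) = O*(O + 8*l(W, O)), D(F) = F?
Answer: -404997504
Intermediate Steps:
W = -4 (W = 0 - 4 = -4)
l(U, w) = (-5 + w)/(5 + U)
X(O) = O*(-40 + 9*O) (X(O) = O*(O + 8*((-5 + O)/(5 - 4))) = O*(O + 8*((-5 + O)/1)) = O*(O + 8*(1*(-5 + O))) = O*(O + 8*(-5 + O)) = O*(O + (-40 + 8*O)) = O*(-40 + 9*O))
(-15961 + X(D(5)))*(36047 - 10633) = (-15961 + 5*(-40 + 9*5))*(36047 - 10633) = (-15961 + 5*(-40 + 45))*25414 = (-15961 + 5*5)*25414 = (-15961 + 25)*25414 = -15936*25414 = -404997504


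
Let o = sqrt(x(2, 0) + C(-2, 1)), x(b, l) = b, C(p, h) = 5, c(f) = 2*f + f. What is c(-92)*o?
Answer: -276*sqrt(7) ≈ -730.23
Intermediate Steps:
c(f) = 3*f
o = sqrt(7) (o = sqrt(2 + 5) = sqrt(7) ≈ 2.6458)
c(-92)*o = (3*(-92))*sqrt(7) = -276*sqrt(7)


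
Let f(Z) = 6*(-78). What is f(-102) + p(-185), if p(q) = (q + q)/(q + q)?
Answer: -467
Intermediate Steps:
f(Z) = -468
p(q) = 1 (p(q) = (2*q)/((2*q)) = (2*q)*(1/(2*q)) = 1)
f(-102) + p(-185) = -468 + 1 = -467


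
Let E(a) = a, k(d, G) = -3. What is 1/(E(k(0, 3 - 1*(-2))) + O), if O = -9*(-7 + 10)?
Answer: -1/30 ≈ -0.033333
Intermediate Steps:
O = -27 (O = -9*3 = -27)
1/(E(k(0, 3 - 1*(-2))) + O) = 1/(-3 - 27) = 1/(-30) = -1/30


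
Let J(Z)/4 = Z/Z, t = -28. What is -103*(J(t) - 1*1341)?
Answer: 137711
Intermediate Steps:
J(Z) = 4 (J(Z) = 4*(Z/Z) = 4*1 = 4)
-103*(J(t) - 1*1341) = -103*(4 - 1*1341) = -103*(4 - 1341) = -103*(-1337) = 137711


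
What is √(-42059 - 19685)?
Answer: 4*I*√3859 ≈ 248.48*I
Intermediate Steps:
√(-42059 - 19685) = √(-61744) = 4*I*√3859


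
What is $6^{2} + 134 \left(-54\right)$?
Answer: $-7200$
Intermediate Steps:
$6^{2} + 134 \left(-54\right) = 36 - 7236 = -7200$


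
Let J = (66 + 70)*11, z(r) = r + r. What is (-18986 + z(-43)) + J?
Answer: -17576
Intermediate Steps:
z(r) = 2*r
J = 1496 (J = 136*11 = 1496)
(-18986 + z(-43)) + J = (-18986 + 2*(-43)) + 1496 = (-18986 - 86) + 1496 = -19072 + 1496 = -17576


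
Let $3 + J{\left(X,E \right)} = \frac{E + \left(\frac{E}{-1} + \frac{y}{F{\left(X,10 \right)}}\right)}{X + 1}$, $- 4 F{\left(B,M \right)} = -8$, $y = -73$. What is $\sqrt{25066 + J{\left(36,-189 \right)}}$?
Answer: $\frac{\sqrt{137239586}}{74} \approx 158.31$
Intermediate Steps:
$F{\left(B,M \right)} = 2$ ($F{\left(B,M \right)} = \left(- \frac{1}{4}\right) \left(-8\right) = 2$)
$J{\left(X,E \right)} = -3 - \frac{73}{2 \left(1 + X\right)}$ ($J{\left(X,E \right)} = -3 + \frac{E + \left(\frac{E}{-1} - \frac{73}{2}\right)}{X + 1} = -3 + \frac{E + \left(E \left(-1\right) - \frac{73}{2}\right)}{1 + X} = -3 + \frac{E - \left(\frac{73}{2} + E\right)}{1 + X} = -3 - \frac{73}{2 \left(1 + X\right)}$)
$\sqrt{25066 + J{\left(36,-189 \right)}} = \sqrt{25066 + \frac{-79 - 216}{2 \left(1 + 36\right)}} = \sqrt{25066 + \frac{-79 - 216}{2 \cdot 37}} = \sqrt{25066 + \frac{1}{2} \cdot \frac{1}{37} \left(-295\right)} = \sqrt{25066 - \frac{295}{74}} = \sqrt{\frac{1854589}{74}} = \frac{\sqrt{137239586}}{74}$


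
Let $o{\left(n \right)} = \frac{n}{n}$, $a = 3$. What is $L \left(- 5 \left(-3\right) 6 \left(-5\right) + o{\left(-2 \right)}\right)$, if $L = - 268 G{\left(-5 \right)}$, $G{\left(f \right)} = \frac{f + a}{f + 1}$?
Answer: $60166$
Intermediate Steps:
$G{\left(f \right)} = \frac{3 + f}{1 + f}$ ($G{\left(f \right)} = \frac{f + 3}{f + 1} = \frac{3 + f}{1 + f}$)
$o{\left(n \right)} = 1$
$L = -134$ ($L = - 268 \frac{3 - 5}{1 - 5} = - 268 \frac{1}{-4} \left(-2\right) = - 268 \left(\left(- \frac{1}{4}\right) \left(-2\right)\right) = \left(-268\right) \frac{1}{2} = -134$)
$L \left(- 5 \left(-3\right) 6 \left(-5\right) + o{\left(-2 \right)}\right) = - 134 \left(- 5 \left(-3\right) 6 \left(-5\right) + 1\right) = - 134 \left(- 5 \left(\left(-18\right) \left(-5\right)\right) + 1\right) = - 134 \left(\left(-5\right) 90 + 1\right) = - 134 \left(-450 + 1\right) = \left(-134\right) \left(-449\right) = 60166$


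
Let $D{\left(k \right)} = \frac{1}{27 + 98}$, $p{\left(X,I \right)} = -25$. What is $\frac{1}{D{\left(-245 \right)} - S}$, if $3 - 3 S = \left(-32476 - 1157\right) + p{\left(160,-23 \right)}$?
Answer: $- \frac{375}{4207622} \approx -8.9124 \cdot 10^{-5}$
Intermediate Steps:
$D{\left(k \right)} = \frac{1}{125}$
$S = \frac{33661}{3}$ ($S = 1 - \frac{\left(-32476 - 1157\right) - 25}{3} = 1 - \frac{-33633 - 25}{3} = 1 - - \frac{33658}{3} = 1 + \frac{33658}{3} = \frac{33661}{3} \approx 11220.0$)
$\frac{1}{D{\left(-245 \right)} - S} = \frac{1}{\frac{1}{125} - \frac{33661}{3}} = \frac{1}{- \frac{4207622}{375}} = - \frac{375}{4207622}$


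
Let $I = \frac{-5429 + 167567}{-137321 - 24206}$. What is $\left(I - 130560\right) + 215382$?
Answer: $\frac{13700881056}{161527} \approx 84821.0$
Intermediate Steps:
$I = - \frac{162138}{161527}$ ($I = \frac{162138}{-161527} = 162138 \left(- \frac{1}{161527}\right) = - \frac{162138}{161527} \approx -1.0038$)
$\left(I - 130560\right) + 215382 = \left(- \frac{162138}{161527} - 130560\right) + 215382 = - \frac{21089127258}{161527} + 215382 = \frac{13700881056}{161527}$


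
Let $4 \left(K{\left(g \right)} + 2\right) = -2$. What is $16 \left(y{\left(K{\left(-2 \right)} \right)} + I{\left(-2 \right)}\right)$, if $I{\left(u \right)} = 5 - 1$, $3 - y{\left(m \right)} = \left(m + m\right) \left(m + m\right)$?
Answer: $-288$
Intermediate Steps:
$K{\left(g \right)} = - \frac{5}{2}$ ($K{\left(g \right)} = -2 + \frac{1}{4} \left(-2\right) = -2 - \frac{1}{2} = - \frac{5}{2}$)
$y{\left(m \right)} = 3 - 4 m^{2}$ ($y{\left(m \right)} = 3 - \left(m + m\right) \left(m + m\right) = 3 - 2 m 2 m = 3 - 4 m^{2}$)
$I{\left(u \right)} = 4$ ($I{\left(u \right)} = 5 - 1 = 4$)
$16 \left(y{\left(K{\left(-2 \right)} \right)} + I{\left(-2 \right)}\right) = 16 \left(\left(3 - 4 \left(- \frac{5}{2}\right)^{2}\right) + 4\right) = 16 \left(\left(3 - 25\right) + 4\right) = 16 \left(-22 + 4\right) = 16 \left(-18\right) = -288$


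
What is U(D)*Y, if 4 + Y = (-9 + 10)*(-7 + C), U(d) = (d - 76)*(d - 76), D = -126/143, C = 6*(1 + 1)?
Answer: 120868036/20449 ≈ 5910.7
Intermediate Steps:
C = 12 (C = 6*2 = 12)
D = -126/143 (D = -126*1/143 = -126/143 ≈ -0.88112)
U(d) = (-76 + d)² (U(d) = (-76 + d)*(-76 + d) = (-76 + d)²)
Y = 1 (Y = -4 + (-9 + 10)*(-7 + 12) = -4 + 1*5 = -4 + 5 = 1)
U(D)*Y = (-76 - 126/143)²*1 = (-10994/143)²*1 = (120868036/20449)*1 = 120868036/20449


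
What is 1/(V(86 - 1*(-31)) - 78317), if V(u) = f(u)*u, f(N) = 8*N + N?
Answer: 1/44884 ≈ 2.2280e-5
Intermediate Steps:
f(N) = 9*N
V(u) = 9*u² (V(u) = (9*u)*u = 9*u²)
1/(V(86 - 1*(-31)) - 78317) = 1/(9*(86 - 1*(-31))² - 78317) = 1/(9*(86 + 31)² - 78317) = 1/(9*117² - 78317) = 1/(9*13689 - 78317) = 1/(123201 - 78317) = 1/44884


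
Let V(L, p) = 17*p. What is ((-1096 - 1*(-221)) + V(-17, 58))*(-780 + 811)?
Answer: 3441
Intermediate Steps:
((-1096 - 1*(-221)) + V(-17, 58))*(-780 + 811) = ((-1096 - 1*(-221)) + 17*58)*(-780 + 811) = ((-1096 + 221) + 986)*31 = (-875 + 986)*31 = 111*31 = 3441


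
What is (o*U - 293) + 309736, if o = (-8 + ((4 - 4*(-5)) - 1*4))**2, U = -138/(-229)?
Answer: 70882319/229 ≈ 3.0953e+5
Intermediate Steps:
U = 138/229 (U = -138*(-1/229) = 138/229 ≈ 0.60262)
o = 144 (o = (-8 + ((4 + 20) - 4))**2 = (-8 + (24 - 4))**2 = (-8 + 20)**2 = 12**2 = 144)
(o*U - 293) + 309736 = (144*(138/229) - 293) + 309736 = (19872/229 - 293) + 309736 = -47225/229 + 309736 = 70882319/229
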